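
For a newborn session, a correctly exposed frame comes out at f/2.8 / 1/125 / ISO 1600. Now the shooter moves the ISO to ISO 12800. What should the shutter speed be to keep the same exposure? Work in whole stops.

1/1000s

ISO: 1600 → 3200 → 6400 → 12800 — 3 stops raised (brighter).
Need 3 stops darker from the shutter speed: 1/125 → 1/250 → 1/500 → 1/1000.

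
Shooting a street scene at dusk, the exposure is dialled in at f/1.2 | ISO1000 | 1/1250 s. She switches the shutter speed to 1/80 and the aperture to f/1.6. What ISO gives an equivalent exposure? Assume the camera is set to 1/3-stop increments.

ISO 100

Shutter speed: 1/1250 → 1/1000 → 1/800 → 1/640 → 1/500 → 1/400 → 1/320 → 1/250 → 1/200 → 1/160 → 1/125 → 1/100 → 1/80 — 4 stops slower (brighter).
Aperture: f/1.2 → f/1.4 → f/1.6 — 2/3 stop narrower (darker).
Net change so far: 3 1/3 stops brighter. Offset with the ISO: 1000 → 800 → 640 → 500 → 400 → 320 → 250 → 200 → 160 → 125 → 100.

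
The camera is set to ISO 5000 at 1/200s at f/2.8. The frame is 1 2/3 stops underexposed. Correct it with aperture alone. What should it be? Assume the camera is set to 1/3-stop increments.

f/1.6

Underexposed by 1 2/3 stops → need 1 2/3 stops brighter.
Aperture: f/2.8 → f/2.5 → f/2.2 → f/2 → f/1.8 → f/1.6.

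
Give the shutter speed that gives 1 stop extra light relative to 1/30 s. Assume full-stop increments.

1/15s

Shutter speed: 1/30 → 1/15 — 1 stop longer (brighter).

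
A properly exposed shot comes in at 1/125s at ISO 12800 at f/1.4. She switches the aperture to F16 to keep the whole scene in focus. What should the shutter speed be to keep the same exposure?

Aperture: f/1.4 → f/2 → f/2.8 → f/4 → f/5.6 → f/8 → f/11 → f/16 — 7 stops smaller aperture (darker).
Need 7 stops brighter from the shutter speed: 1/125 → 1/60 → 1/30 → 1/15 → 1/8 → 1/4 → 1/2 → 1.

1 s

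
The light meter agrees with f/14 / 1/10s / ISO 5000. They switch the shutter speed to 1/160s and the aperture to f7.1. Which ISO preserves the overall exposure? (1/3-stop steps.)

ISO 20000

Shutter speed: 1/10 → 1/13 → 1/15 → 1/20 → 1/25 → 1/30 → 1/40 → 1/50 → 1/60 → 1/80 → 1/100 → 1/125 → 1/160 — 4 stops faster (darker).
Aperture: f/14 → f/13 → f/11 → f/10 → f/9 → f/8 → f/7.1 — 2 stops opened up (brighter).
Net change so far: 2 stops darker. Offset with the ISO: 5000 → 6400 → 8000 → 10000 → 12800 → 16000 → 20000.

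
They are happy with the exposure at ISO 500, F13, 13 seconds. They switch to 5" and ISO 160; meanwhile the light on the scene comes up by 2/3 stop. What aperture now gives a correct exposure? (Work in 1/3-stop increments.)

f/5.6

Scene light: 2/3 stop brighter.
Shutter speed: 13 → 10 → 8 → 6 → 5 — 1 1/3 stops shorter (darker).
ISO: 500 → 400 → 320 → 250 → 200 → 160 — 1 2/3 stops lower (darker).
Net so far: 2 1/3 stops darker. Aperture: f/13 → f/11 → f/10 → f/9 → f/8 → f/7.1 → f/6.3 → f/5.6.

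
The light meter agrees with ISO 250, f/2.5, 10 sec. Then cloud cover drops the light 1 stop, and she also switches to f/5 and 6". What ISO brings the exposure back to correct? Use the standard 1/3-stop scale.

Scene light: 1 stop darker.
Aperture: f/2.5 → f/2.8 → f/3.2 → f/3.5 → f/4 → f/4.5 → f/5 — 2 stops narrower (darker).
Shutter speed: 10 → 8 → 6 — 2/3 stop faster (darker).
Net so far: 3 2/3 stops darker. ISO: 250 → 320 → 400 → 500 → 640 → 800 → 1000 → 1250 → 1600 → 2000 → 2500 → 3200.

ISO 3200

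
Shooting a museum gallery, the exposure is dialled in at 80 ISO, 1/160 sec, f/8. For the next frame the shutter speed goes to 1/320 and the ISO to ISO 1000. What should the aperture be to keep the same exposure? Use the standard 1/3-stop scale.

f/20

Shutter speed: 1/160 → 1/200 → 1/250 → 1/320 — 1 stop shorter (darker).
ISO: 80 → 100 → 125 → 160 → 200 → 250 → 320 → 400 → 500 → 640 → 800 → 1000 — 3 2/3 stops raised (brighter).
Net change so far: 2 2/3 stops brighter. Offset with the aperture: f/8 → f/9 → f/10 → f/11 → f/13 → f/14 → f/16 → f/18 → f/20.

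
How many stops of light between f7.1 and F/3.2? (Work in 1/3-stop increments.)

f/7.1 → f/6.3 → f/5.6 → f/5 → f/4.5 → f/4 → f/3.5 → f/3.2 — count the steps: 7 third-stops = 2 1/3 stops.

2 1/3 stops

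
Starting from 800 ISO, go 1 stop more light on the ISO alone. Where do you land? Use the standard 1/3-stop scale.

ISO 1600

ISO: 800 → 1000 → 1250 → 1600 — 1 stop higher (brighter).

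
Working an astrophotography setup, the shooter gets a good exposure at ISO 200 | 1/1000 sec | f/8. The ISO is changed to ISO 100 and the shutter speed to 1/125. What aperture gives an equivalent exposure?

ISO: 200 → 100 — 1 stop lower (darker).
Shutter speed: 1/1000 → 1/500 → 1/250 → 1/125 — 3 stops slower (brighter).
Net change so far: 2 stops brighter. Offset with the aperture: f/8 → f/11 → f/16.

f/16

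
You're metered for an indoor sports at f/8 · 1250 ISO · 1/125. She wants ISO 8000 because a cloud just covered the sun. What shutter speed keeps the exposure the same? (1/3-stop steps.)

1/800s

ISO: 1250 → 1600 → 2000 → 2500 → 3200 → 4000 → 5000 → 6400 → 8000 — 2 2/3 stops higher (brighter).
Need 2 2/3 stops darker from the shutter speed: 1/125 → 1/160 → 1/200 → 1/250 → 1/320 → 1/400 → 1/500 → 1/640 → 1/800.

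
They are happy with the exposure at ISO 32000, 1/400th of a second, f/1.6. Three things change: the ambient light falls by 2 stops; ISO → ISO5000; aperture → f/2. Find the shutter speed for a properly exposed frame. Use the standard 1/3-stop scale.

Scene light: 2 stops darker.
ISO: 32000 → 25600 → 20000 → 16000 → 12800 → 10000 → 8000 → 6400 → 5000 — 2 2/3 stops dropped (darker).
Aperture: f/1.6 → f/1.8 → f/2 — 2/3 stop narrower (darker).
Net so far: 5 1/3 stops darker. Shutter speed: 1/400 → 1/320 → 1/250 → 1/200 → 1/160 → 1/125 → 1/100 → 1/80 → 1/60 → 1/50 → 1/40 → 1/30 → 1/25 → 1/20 → 1/15 → 1/13 → 1/10.

1/10s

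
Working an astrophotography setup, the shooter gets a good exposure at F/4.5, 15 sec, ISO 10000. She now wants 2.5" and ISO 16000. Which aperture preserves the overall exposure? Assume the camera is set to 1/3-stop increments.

f/2.2

Shutter speed: 15 → 13 → 10 → 8 → 6 → 5 → 4 → 3.2 → 2.5 — 2 2/3 stops faster (darker).
ISO: 10000 → 12800 → 16000 — 2/3 stop higher (brighter).
Net change so far: 2 stops darker. Offset with the aperture: f/4.5 → f/4 → f/3.5 → f/3.2 → f/2.8 → f/2.5 → f/2.2.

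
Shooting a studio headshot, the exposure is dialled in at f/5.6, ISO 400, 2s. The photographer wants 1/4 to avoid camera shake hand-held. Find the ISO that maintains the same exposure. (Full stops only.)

Shutter speed: 2 → 1 → 1/2 → 1/4 — 3 stops faster (darker).
Need 3 stops brighter from the ISO: 400 → 800 → 1600 → 3200.

ISO 3200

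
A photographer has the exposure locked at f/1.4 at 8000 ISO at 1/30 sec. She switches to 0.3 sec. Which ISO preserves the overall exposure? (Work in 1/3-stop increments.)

Shutter speed: 1/30 → 1/25 → 1/20 → 1/15 → 1/13 → 1/10 → 1/8 → 1/6 → 1/5 → 1/4 → 0.3 — 3 1/3 stops longer (brighter).
Need 3 1/3 stops darker from the ISO: 8000 → 6400 → 5000 → 4000 → 3200 → 2500 → 2000 → 1600 → 1250 → 1000 → 800.

ISO 800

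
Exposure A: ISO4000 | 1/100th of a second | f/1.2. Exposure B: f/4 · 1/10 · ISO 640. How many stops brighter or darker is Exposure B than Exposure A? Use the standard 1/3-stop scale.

Aperture: f/1.2 → f/1.4 → f/1.6 → f/1.8 → f/2 → f/2.2 → f/2.5 → f/2.8 → f/3.2 → f/3.5 → f/4 — 3 1/3 stops narrower (darker).
Shutter speed: 1/100 → 1/80 → 1/60 → 1/50 → 1/40 → 1/30 → 1/25 → 1/20 → 1/15 → 1/13 → 1/10 — 3 1/3 stops slower (brighter).
ISO: 4000 → 3200 → 2500 → 2000 → 1600 → 1250 → 1000 → 800 → 640 — 2 2/3 stops dropped (darker).
Net: −3 1/3 +3 1/3 −2 2/3 = −2 2/3 stops.

2 2/3 stops darker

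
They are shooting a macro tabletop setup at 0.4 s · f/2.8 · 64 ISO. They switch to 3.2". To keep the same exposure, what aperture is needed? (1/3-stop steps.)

f/8

Shutter speed: 0.4 → 0.5 → 0.6 → 0.8 → 1 → 1.3 → 1.6 → 2 → 2.5 → 3.2 — 3 stops slower (brighter).
Need 3 stops darker from the aperture: f/2.8 → f/3.2 → f/3.5 → f/4 → f/4.5 → f/5 → f/5.6 → f/6.3 → f/7.1 → f/8.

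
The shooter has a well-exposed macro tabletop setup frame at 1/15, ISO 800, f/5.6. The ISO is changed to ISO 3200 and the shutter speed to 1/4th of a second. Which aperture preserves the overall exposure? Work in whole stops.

f/22

ISO: 800 → 1600 → 3200 — 2 stops higher (brighter).
Shutter speed: 1/15 → 1/8 → 1/4 — 2 stops slower (brighter).
Net change so far: 4 stops brighter. Offset with the aperture: f/5.6 → f/8 → f/11 → f/16 → f/22.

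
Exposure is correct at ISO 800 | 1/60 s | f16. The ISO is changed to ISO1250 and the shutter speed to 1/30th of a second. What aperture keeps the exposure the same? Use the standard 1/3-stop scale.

f/29

ISO: 800 → 1000 → 1250 — 2/3 stop higher (brighter).
Shutter speed: 1/60 → 1/50 → 1/40 → 1/30 — 1 stop longer (brighter).
Net change so far: 1 2/3 stops brighter. Offset with the aperture: f/16 → f/18 → f/20 → f/22 → f/25 → f/29.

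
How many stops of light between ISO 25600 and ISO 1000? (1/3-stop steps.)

4 2/3 stops

25600 → 20000 → 16000 → 12800 → 10000 → 8000 → 6400 → 5000 → 4000 → 3200 → 2500 → 2000 → 1600 → 1250 → 1000 — count the steps: 14 third-stops = 4 2/3 stops.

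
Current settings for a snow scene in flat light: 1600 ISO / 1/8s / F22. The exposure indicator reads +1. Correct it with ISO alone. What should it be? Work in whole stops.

Overexposed by 1 stop → need 1 stop darker.
ISO: 1600 → 800.

ISO 800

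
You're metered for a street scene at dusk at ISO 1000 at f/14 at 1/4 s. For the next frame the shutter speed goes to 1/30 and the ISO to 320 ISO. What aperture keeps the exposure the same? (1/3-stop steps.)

f/2.8

Shutter speed: 1/4 → 1/5 → 1/6 → 1/8 → 1/10 → 1/13 → 1/15 → 1/20 → 1/25 → 1/30 — 3 stops shorter (darker).
ISO: 1000 → 800 → 640 → 500 → 400 → 320 — 1 2/3 stops dropped (darker).
Net change so far: 4 2/3 stops darker. Offset with the aperture: f/14 → f/13 → f/11 → f/10 → f/9 → f/8 → f/7.1 → f/6.3 → f/5.6 → f/5 → f/4.5 → f/4 → f/3.5 → f/3.2 → f/2.8.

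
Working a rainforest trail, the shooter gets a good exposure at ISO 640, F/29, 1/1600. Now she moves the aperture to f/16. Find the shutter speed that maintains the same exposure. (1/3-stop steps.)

Aperture: f/29 → f/25 → f/22 → f/20 → f/18 → f/16 — 1 2/3 stops wider (brighter).
Need 1 2/3 stops darker from the shutter speed: 1/1600 → 1/2000 → 1/2500 → 1/3200 → 1/4000 → 1/5000.

1/5000s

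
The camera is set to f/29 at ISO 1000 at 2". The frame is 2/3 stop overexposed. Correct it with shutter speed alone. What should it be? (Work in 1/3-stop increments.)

1.3 s

Overexposed by 2/3 stop → need 2/3 stop darker.
Shutter speed: 2 → 1.6 → 1.3.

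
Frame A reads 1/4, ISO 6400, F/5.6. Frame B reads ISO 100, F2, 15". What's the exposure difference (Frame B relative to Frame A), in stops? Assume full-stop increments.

Aperture: f/5.6 → f/4 → f/2.8 → f/2 — 3 stops wider (brighter).
Shutter speed: 1/4 → 1/2 → 1 → 2 → 4 → 8 → 15 — 6 stops longer (brighter).
ISO: 6400 → 3200 → 1600 → 800 → 400 → 200 → 100 — 6 stops dropped (darker).
Net: +3 +6 −6 = +3 stops.

3 stops brighter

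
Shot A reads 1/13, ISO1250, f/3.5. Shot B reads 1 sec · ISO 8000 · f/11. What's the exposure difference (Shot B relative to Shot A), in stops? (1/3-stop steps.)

Aperture: f/3.5 → f/4 → f/4.5 → f/5 → f/5.6 → f/6.3 → f/7.1 → f/8 → f/9 → f/10 → f/11 — 3 1/3 stops stopped down (darker).
Shutter speed: 1/13 → 1/10 → 1/8 → 1/6 → 1/5 → 1/4 → 0.3 → 0.4 → 0.5 → 0.6 → 0.8 → 1 — 3 2/3 stops longer (brighter).
ISO: 1250 → 1600 → 2000 → 2500 → 3200 → 4000 → 5000 → 6400 → 8000 — 2 2/3 stops higher (brighter).
Net: −3 1/3 +3 2/3 +2 2/3 = +3 stops.

3 stops brighter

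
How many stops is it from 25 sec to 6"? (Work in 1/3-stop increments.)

2 stops

25 → 20 → 15 → 13 → 10 → 8 → 6 — count the steps: 6 third-stops = 2 stops.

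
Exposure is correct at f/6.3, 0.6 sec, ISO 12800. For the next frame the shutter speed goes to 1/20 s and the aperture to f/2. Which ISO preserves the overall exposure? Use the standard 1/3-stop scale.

ISO 16000

Shutter speed: 0.6 → 0.5 → 0.4 → 0.3 → 1/4 → 1/5 → 1/6 → 1/8 → 1/10 → 1/13 → 1/15 → 1/20 — 3 2/3 stops shorter (darker).
Aperture: f/6.3 → f/5.6 → f/5 → f/4.5 → f/4 → f/3.5 → f/3.2 → f/2.8 → f/2.5 → f/2.2 → f/2 — 3 1/3 stops larger aperture (brighter).
Net change so far: 1/3 stop darker. Offset with the ISO: 12800 → 16000.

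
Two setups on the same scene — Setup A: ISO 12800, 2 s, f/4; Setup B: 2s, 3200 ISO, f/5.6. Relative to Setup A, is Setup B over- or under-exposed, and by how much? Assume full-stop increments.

Aperture: f/4 → f/5.6 — 1 stop stopped down (darker).
Shutter speed: unchanged.
ISO: 12800 → 6400 → 3200 — 2 stops lower (darker).
Net: −1 −2 = −3 stops.

3 stops darker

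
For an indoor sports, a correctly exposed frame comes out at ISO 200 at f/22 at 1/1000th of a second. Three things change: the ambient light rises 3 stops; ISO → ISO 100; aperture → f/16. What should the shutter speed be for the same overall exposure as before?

Scene light: 3 stops brighter.
ISO: 200 → 100 — 1 stop dropped (darker).
Aperture: f/22 → f/16 — 1 stop larger aperture (brighter).
Net so far: 3 stops brighter. Shutter speed: 1/1000 → 1/2000 → 1/4000 → 1/8000.

1/8000s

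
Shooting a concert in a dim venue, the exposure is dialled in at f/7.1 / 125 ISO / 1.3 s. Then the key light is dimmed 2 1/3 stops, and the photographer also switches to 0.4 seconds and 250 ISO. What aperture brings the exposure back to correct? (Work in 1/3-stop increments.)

f/2.5

Scene light: 2 1/3 stops darker.
Shutter speed: 1.3 → 1 → 0.8 → 0.6 → 0.5 → 0.4 — 1 2/3 stops shorter (darker).
ISO: 125 → 160 → 200 → 250 — 1 stop raised (brighter).
Net so far: 3 stops darker. Aperture: f/7.1 → f/6.3 → f/5.6 → f/5 → f/4.5 → f/4 → f/3.5 → f/3.2 → f/2.8 → f/2.5.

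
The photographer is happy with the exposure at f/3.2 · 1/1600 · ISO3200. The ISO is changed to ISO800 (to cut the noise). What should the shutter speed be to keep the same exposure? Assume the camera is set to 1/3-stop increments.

1/400s

ISO: 3200 → 2500 → 2000 → 1600 → 1250 → 1000 → 800 — 2 stops lower (darker).
Need 2 stops brighter from the shutter speed: 1/1600 → 1/1250 → 1/1000 → 1/800 → 1/640 → 1/500 → 1/400.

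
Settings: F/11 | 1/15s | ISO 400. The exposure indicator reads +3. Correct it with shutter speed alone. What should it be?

1/125s

Overexposed by 3 stops → need 3 stops darker.
Shutter speed: 1/15 → 1/30 → 1/60 → 1/125.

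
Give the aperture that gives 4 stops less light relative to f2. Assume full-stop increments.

Aperture: f/2 → f/2.8 → f/4 → f/5.6 → f/8 — 4 stops stopped down (darker).

f/8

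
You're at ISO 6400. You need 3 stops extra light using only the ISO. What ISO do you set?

ISO 51200

ISO: 6400 → 12800 → 25600 → 51200 — 3 stops higher (brighter).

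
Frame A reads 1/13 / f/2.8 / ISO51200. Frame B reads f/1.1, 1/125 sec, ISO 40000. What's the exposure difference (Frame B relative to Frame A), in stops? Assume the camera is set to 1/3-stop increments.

Aperture: f/2.8 → f/2.5 → f/2.2 → f/2 → f/1.8 → f/1.6 → f/1.4 → f/1.2 → f/1.1 — 2 2/3 stops larger aperture (brighter).
Shutter speed: 1/13 → 1/15 → 1/20 → 1/25 → 1/30 → 1/40 → 1/50 → 1/60 → 1/80 → 1/100 → 1/125 — 3 1/3 stops faster (darker).
ISO: 51200 → 40000 — 1/3 stop dropped (darker).
Net: +2 2/3 −3 1/3 −1/3 = −1 stop.

1 stop darker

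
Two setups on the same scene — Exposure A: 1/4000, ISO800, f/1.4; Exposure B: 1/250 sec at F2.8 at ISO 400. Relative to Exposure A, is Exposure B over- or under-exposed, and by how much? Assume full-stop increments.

Aperture: f/1.4 → f/2 → f/2.8 — 2 stops stopped down (darker).
Shutter speed: 1/4000 → 1/2000 → 1/1000 → 1/500 → 1/250 — 4 stops longer (brighter).
ISO: 800 → 400 — 1 stop lower (darker).
Net: −2 +4 −1 = +1 stop.

1 stop brighter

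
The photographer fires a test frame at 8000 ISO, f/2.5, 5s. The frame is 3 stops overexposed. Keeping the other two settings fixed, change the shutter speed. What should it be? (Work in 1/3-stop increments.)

0.6 s

Overexposed by 3 stops → need 3 stops darker.
Shutter speed: 5 → 4 → 3.2 → 2.5 → 2 → 1.6 → 1.3 → 1 → 0.8 → 0.6.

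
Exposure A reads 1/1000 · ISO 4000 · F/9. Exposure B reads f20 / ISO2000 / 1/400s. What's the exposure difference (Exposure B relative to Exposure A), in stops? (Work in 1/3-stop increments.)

Aperture: f/9 → f/10 → f/11 → f/13 → f/14 → f/16 → f/18 → f/20 — 2 1/3 stops narrower (darker).
Shutter speed: 1/1000 → 1/800 → 1/640 → 1/500 → 1/400 — 1 1/3 stops longer (brighter).
ISO: 4000 → 3200 → 2500 → 2000 — 1 stop lower (darker).
Net: −2 1/3 +1 1/3 −1 = −2 stops.

2 stops darker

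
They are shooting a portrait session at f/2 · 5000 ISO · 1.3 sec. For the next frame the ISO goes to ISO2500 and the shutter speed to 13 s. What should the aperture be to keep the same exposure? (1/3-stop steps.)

f/4.5

ISO: 5000 → 4000 → 3200 → 2500 — 1 stop lower (darker).
Shutter speed: 1.3 → 1.6 → 2 → 2.5 → 3.2 → 4 → 5 → 6 → 8 → 10 → 13 — 3 1/3 stops slower (brighter).
Net change so far: 2 1/3 stops brighter. Offset with the aperture: f/2 → f/2.2 → f/2.5 → f/2.8 → f/3.2 → f/3.5 → f/4 → f/4.5.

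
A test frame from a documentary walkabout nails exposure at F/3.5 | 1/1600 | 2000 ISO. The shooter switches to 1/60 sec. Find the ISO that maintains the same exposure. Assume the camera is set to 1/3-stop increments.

Shutter speed: 1/1600 → 1/1250 → 1/1000 → 1/800 → 1/640 → 1/500 → 1/400 → 1/320 → 1/250 → 1/200 → 1/160 → 1/125 → 1/100 → 1/80 → 1/60 — 4 2/3 stops longer (brighter).
Need 4 2/3 stops darker from the ISO: 2000 → 1600 → 1250 → 1000 → 800 → 640 → 500 → 400 → 320 → 250 → 200 → 160 → 125 → 100 → 80.

ISO 80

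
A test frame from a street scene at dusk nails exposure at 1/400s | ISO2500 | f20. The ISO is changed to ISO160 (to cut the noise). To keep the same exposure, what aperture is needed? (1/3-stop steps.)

f/5

ISO: 2500 → 2000 → 1600 → 1250 → 1000 → 800 → 640 → 500 → 400 → 320 → 250 → 200 → 160 — 4 stops lower (darker).
Need 4 stops brighter from the aperture: f/20 → f/18 → f/16 → f/14 → f/13 → f/11 → f/10 → f/9 → f/8 → f/7.1 → f/6.3 → f/5.6 → f/5.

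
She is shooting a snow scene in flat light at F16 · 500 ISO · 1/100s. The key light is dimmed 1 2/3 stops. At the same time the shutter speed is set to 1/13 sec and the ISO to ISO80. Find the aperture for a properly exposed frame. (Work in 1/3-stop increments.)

f/10

Scene light: 1 2/3 stops darker.
Shutter speed: 1/100 → 1/80 → 1/60 → 1/50 → 1/40 → 1/30 → 1/25 → 1/20 → 1/15 → 1/13 — 3 stops longer (brighter).
ISO: 500 → 400 → 320 → 250 → 200 → 160 → 125 → 100 → 80 — 2 2/3 stops dropped (darker).
Net so far: 1 1/3 stops darker. Aperture: f/16 → f/14 → f/13 → f/11 → f/10.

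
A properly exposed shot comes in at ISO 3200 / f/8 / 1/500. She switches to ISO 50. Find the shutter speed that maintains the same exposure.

1/8s

ISO: 3200 → 1600 → 800 → 400 → 200 → 100 → 50 — 6 stops dropped (darker).
Need 6 stops brighter from the shutter speed: 1/500 → 1/250 → 1/125 → 1/60 → 1/30 → 1/15 → 1/8.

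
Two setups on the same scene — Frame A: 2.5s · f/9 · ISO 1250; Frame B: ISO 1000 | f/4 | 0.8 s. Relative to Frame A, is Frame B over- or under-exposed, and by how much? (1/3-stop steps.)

Aperture: f/9 → f/8 → f/7.1 → f/6.3 → f/5.6 → f/5 → f/4.5 → f/4 — 2 1/3 stops wider (brighter).
Shutter speed: 2.5 → 2 → 1.6 → 1.3 → 1 → 0.8 — 1 2/3 stops shorter (darker).
ISO: 1250 → 1000 — 1/3 stop dropped (darker).
Net: +2 1/3 −1 2/3 −1/3 = +1/3 stops.

1/3 stop brighter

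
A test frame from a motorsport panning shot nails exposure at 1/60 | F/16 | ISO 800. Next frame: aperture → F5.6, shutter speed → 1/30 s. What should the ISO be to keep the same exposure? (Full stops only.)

ISO 50

Aperture: f/16 → f/11 → f/8 → f/5.6 — 3 stops opened up (brighter).
Shutter speed: 1/60 → 1/30 — 1 stop longer (brighter).
Net change so far: 4 stops brighter. Offset with the ISO: 800 → 400 → 200 → 100 → 50.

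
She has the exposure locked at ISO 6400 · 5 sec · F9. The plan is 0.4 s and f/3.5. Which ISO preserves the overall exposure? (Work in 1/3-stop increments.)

Shutter speed: 5 → 4 → 3.2 → 2.5 → 2 → 1.6 → 1.3 → 1 → 0.8 → 0.6 → 0.5 → 0.4 — 3 2/3 stops faster (darker).
Aperture: f/9 → f/8 → f/7.1 → f/6.3 → f/5.6 → f/5 → f/4.5 → f/4 → f/3.5 — 2 2/3 stops opened up (brighter).
Net change so far: 1 stop darker. Offset with the ISO: 6400 → 8000 → 10000 → 12800.

ISO 12800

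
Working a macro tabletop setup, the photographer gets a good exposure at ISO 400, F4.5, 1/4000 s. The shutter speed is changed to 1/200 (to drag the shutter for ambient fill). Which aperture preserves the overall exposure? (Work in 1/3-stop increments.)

f/20

Shutter speed: 1/4000 → 1/3200 → 1/2500 → 1/2000 → 1/1600 → 1/1250 → 1/1000 → 1/800 → 1/640 → 1/500 → 1/400 → 1/320 → 1/250 → 1/200 — 4 1/3 stops slower (brighter).
Need 4 1/3 stops darker from the aperture: f/4.5 → f/5 → f/5.6 → f/6.3 → f/7.1 → f/8 → f/9 → f/10 → f/11 → f/13 → f/14 → f/16 → f/18 → f/20.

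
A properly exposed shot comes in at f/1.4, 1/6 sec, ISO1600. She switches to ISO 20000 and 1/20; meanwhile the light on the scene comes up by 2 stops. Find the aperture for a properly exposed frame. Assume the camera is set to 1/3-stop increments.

Scene light: 2 stops brighter.
ISO: 1600 → 2000 → 2500 → 3200 → 4000 → 5000 → 6400 → 8000 → 10000 → 12800 → 16000 → 20000 — 3 2/3 stops raised (brighter).
Shutter speed: 1/6 → 1/8 → 1/10 → 1/13 → 1/15 → 1/20 — 1 2/3 stops faster (darker).
Net so far: 4 stops brighter. Aperture: f/1.4 → f/1.6 → f/1.8 → f/2 → f/2.2 → f/2.5 → f/2.8 → f/3.2 → f/3.5 → f/4 → f/4.5 → f/5 → f/5.6.

f/5.6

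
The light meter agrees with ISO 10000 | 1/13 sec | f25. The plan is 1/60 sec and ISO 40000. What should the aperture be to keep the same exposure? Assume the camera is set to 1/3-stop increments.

Shutter speed: 1/13 → 1/15 → 1/20 → 1/25 → 1/30 → 1/40 → 1/50 → 1/60 — 2 1/3 stops faster (darker).
ISO: 10000 → 12800 → 16000 → 20000 → 25600 → 32000 → 40000 — 2 stops raised (brighter).
Net change so far: 1/3 stop darker. Offset with the aperture: f/25 → f/22.

f/22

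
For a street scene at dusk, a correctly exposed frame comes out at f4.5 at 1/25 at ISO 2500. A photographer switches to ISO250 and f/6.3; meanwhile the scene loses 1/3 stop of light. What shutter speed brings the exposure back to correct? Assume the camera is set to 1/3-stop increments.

1 s

Scene light: 1/3 stop darker.
ISO: 2500 → 2000 → 1600 → 1250 → 1000 → 800 → 640 → 500 → 400 → 320 → 250 — 3 1/3 stops lower (darker).
Aperture: f/4.5 → f/5 → f/5.6 → f/6.3 — 1 stop narrower (darker).
Net so far: 4 2/3 stops darker. Shutter speed: 1/25 → 1/20 → 1/15 → 1/13 → 1/10 → 1/8 → 1/6 → 1/5 → 1/4 → 0.3 → 0.4 → 0.5 → 0.6 → 0.8 → 1.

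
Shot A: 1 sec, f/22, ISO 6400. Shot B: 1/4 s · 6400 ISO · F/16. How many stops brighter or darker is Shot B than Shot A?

1 stop darker

Aperture: f/22 → f/16 — 1 stop larger aperture (brighter).
Shutter speed: 1 → 1/2 → 1/4 — 2 stops shorter (darker).
ISO: unchanged.
Net: +1 −2 = −1 stop.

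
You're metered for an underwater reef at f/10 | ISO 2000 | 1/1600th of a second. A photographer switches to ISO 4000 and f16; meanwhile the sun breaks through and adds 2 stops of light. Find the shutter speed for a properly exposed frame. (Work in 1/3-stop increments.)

Scene light: 2 stops brighter.
ISO: 2000 → 2500 → 3200 → 4000 — 1 stop higher (brighter).
Aperture: f/10 → f/11 → f/13 → f/14 → f/16 — 1 1/3 stops smaller aperture (darker).
Net so far: 1 2/3 stops brighter. Shutter speed: 1/1600 → 1/2000 → 1/2500 → 1/3200 → 1/4000 → 1/5000.

1/5000s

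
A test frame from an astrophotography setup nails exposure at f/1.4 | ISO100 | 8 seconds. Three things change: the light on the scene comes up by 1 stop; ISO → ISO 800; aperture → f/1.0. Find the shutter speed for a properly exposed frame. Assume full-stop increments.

1/4s

Scene light: 1 stop brighter.
ISO: 100 → 200 → 400 → 800 — 3 stops higher (brighter).
Aperture: f/1.4 → f/1.0 — 1 stop larger aperture (brighter).
Net so far: 5 stops brighter. Shutter speed: 8 → 4 → 2 → 1 → 1/2 → 1/4.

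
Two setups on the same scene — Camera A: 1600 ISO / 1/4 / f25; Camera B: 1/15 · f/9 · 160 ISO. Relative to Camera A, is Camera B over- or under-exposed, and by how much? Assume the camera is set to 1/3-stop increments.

2 1/3 stops darker

Aperture: f/25 → f/22 → f/20 → f/18 → f/16 → f/14 → f/13 → f/11 → f/10 → f/9 — 3 stops opened up (brighter).
Shutter speed: 1/4 → 1/5 → 1/6 → 1/8 → 1/10 → 1/13 → 1/15 — 2 stops faster (darker).
ISO: 1600 → 1250 → 1000 → 800 → 640 → 500 → 400 → 320 → 250 → 200 → 160 — 3 1/3 stops dropped (darker).
Net: +3 −2 −3 1/3 = −2 1/3 stops.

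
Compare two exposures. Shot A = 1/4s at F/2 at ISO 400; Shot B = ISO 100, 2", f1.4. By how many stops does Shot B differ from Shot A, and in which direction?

2 stops brighter

Aperture: f/2 → f/1.4 — 1 stop larger aperture (brighter).
Shutter speed: 1/4 → 1/2 → 1 → 2 — 3 stops slower (brighter).
ISO: 400 → 200 → 100 — 2 stops lower (darker).
Net: +1 +3 −2 = +2 stops.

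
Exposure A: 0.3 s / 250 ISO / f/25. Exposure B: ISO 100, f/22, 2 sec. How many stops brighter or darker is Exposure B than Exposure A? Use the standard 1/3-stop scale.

1 2/3 stops brighter

Aperture: f/25 → f/22 — 1/3 stop larger aperture (brighter).
Shutter speed: 0.3 → 0.4 → 0.5 → 0.6 → 0.8 → 1 → 1.3 → 1.6 → 2 — 2 2/3 stops longer (brighter).
ISO: 250 → 200 → 160 → 125 → 100 — 1 1/3 stops lower (darker).
Net: +1/3 +2 2/3 −1 1/3 = +1 2/3 stops.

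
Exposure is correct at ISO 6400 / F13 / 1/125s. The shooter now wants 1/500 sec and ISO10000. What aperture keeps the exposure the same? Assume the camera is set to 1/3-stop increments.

Shutter speed: 1/125 → 1/160 → 1/200 → 1/250 → 1/320 → 1/400 → 1/500 — 2 stops faster (darker).
ISO: 6400 → 8000 → 10000 — 2/3 stop raised (brighter).
Net change so far: 1 1/3 stops darker. Offset with the aperture: f/13 → f/11 → f/10 → f/9 → f/8.

f/8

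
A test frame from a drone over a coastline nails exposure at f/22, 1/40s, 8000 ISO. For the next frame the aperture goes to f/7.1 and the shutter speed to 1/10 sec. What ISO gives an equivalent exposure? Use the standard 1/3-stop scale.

Aperture: f/22 → f/20 → f/18 → f/16 → f/14 → f/13 → f/11 → f/10 → f/9 → f/8 → f/7.1 — 3 1/3 stops opened up (brighter).
Shutter speed: 1/40 → 1/30 → 1/25 → 1/20 → 1/15 → 1/13 → 1/10 — 2 stops longer (brighter).
Net change so far: 5 1/3 stops brighter. Offset with the ISO: 8000 → 6400 → 5000 → 4000 → 3200 → 2500 → 2000 → 1600 → 1250 → 1000 → 800 → 640 → 500 → 400 → 320 → 250 → 200.

ISO 200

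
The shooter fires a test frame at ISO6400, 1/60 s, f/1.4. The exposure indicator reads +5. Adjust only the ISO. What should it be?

Overexposed by 5 stops → need 5 stops darker.
ISO: 6400 → 3200 → 1600 → 800 → 400 → 200.

ISO 200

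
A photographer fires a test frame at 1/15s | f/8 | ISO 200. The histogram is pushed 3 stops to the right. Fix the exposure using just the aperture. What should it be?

Overexposed by 3 stops → need 3 stops darker.
Aperture: f/8 → f/11 → f/16 → f/22.

f/22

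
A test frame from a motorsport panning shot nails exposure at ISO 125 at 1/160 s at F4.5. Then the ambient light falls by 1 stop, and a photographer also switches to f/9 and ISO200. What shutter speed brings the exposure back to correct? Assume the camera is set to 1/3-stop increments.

Scene light: 1 stop darker.
Aperture: f/4.5 → f/5 → f/5.6 → f/6.3 → f/7.1 → f/8 → f/9 — 2 stops narrower (darker).
ISO: 125 → 160 → 200 — 2/3 stop higher (brighter).
Net so far: 2 1/3 stops darker. Shutter speed: 1/160 → 1/125 → 1/100 → 1/80 → 1/60 → 1/50 → 1/40 → 1/30.

1/30s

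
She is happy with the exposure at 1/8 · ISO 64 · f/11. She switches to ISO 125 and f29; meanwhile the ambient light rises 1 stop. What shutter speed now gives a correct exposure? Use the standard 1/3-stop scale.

Scene light: 1 stop brighter.
ISO: 64 → 80 → 100 → 125 — 1 stop raised (brighter).
Aperture: f/11 → f/13 → f/14 → f/16 → f/18 → f/20 → f/22 → f/25 → f/29 — 2 2/3 stops narrower (darker).
Net so far: 2/3 stop darker. Shutter speed: 1/8 → 1/6 → 1/5.

1/5s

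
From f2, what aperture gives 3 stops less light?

Aperture: f/2 → f/2.8 → f/4 → f/5.6 — 3 stops smaller aperture (darker).

f/5.6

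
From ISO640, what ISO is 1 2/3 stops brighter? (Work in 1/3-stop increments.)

ISO: 640 → 800 → 1000 → 1250 → 1600 → 2000 — 1 2/3 stops raised (brighter).

ISO 2000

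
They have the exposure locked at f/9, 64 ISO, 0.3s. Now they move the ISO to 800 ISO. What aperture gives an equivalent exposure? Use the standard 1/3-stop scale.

ISO: 64 → 80 → 100 → 125 → 160 → 200 → 250 → 320 → 400 → 500 → 640 → 800 — 3 2/3 stops higher (brighter).
Need 3 2/3 stops darker from the aperture: f/9 → f/10 → f/11 → f/13 → f/14 → f/16 → f/18 → f/20 → f/22 → f/25 → f/29 → f/32.

f/32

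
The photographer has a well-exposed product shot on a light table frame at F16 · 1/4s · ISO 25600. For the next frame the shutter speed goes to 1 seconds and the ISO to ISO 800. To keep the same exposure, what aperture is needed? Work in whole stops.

Shutter speed: 1/4 → 1/2 → 1 — 2 stops slower (brighter).
ISO: 25600 → 12800 → 6400 → 3200 → 1600 → 800 — 5 stops dropped (darker).
Net change so far: 3 stops darker. Offset with the aperture: f/16 → f/11 → f/8 → f/5.6.

f/5.6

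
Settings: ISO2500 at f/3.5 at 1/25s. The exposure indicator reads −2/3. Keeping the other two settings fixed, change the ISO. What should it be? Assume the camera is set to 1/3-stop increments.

Underexposed by 2/3 stop → need 2/3 stop brighter.
ISO: 2500 → 3200 → 4000.

ISO 4000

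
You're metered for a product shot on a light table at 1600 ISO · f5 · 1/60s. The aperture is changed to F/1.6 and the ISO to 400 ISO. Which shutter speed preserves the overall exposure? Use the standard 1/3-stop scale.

Aperture: f/5 → f/4.5 → f/4 → f/3.5 → f/3.2 → f/2.8 → f/2.5 → f/2.2 → f/2 → f/1.8 → f/1.6 — 3 1/3 stops opened up (brighter).
ISO: 1600 → 1250 → 1000 → 800 → 640 → 500 → 400 — 2 stops lower (darker).
Net change so far: 1 1/3 stops brighter. Offset with the shutter speed: 1/60 → 1/80 → 1/100 → 1/125 → 1/160.

1/160s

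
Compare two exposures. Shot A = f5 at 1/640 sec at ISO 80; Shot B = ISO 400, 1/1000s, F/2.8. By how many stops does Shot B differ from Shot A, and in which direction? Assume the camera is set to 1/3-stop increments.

3 1/3 stops brighter

Aperture: f/5 → f/4.5 → f/4 → f/3.5 → f/3.2 → f/2.8 — 1 2/3 stops larger aperture (brighter).
Shutter speed: 1/640 → 1/800 → 1/1000 — 2/3 stop faster (darker).
ISO: 80 → 100 → 125 → 160 → 200 → 250 → 320 → 400 — 2 1/3 stops raised (brighter).
Net: +1 2/3 −2/3 +2 1/3 = +3 1/3 stops.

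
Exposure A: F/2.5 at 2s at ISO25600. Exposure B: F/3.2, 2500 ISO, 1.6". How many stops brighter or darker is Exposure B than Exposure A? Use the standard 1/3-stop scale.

Aperture: f/2.5 → f/2.8 → f/3.2 — 2/3 stop smaller aperture (darker).
Shutter speed: 2 → 1.6 — 1/3 stop faster (darker).
ISO: 25600 → 20000 → 16000 → 12800 → 10000 → 8000 → 6400 → 5000 → 4000 → 3200 → 2500 — 3 1/3 stops dropped (darker).
Net: −2/3 −1/3 −3 1/3 = −4 1/3 stops.

4 1/3 stops darker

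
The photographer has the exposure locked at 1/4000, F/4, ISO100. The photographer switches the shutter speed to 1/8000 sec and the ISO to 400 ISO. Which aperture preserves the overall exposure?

Shutter speed: 1/4000 → 1/8000 — 1 stop faster (darker).
ISO: 100 → 200 → 400 — 2 stops raised (brighter).
Net change so far: 1 stop brighter. Offset with the aperture: f/4 → f/5.6.

f/5.6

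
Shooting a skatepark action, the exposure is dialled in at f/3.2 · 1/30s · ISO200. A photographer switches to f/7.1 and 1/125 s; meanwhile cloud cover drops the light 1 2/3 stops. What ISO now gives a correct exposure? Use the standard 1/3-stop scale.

ISO 12800

Scene light: 1 2/3 stops darker.
Aperture: f/3.2 → f/3.5 → f/4 → f/4.5 → f/5 → f/5.6 → f/6.3 → f/7.1 — 2 1/3 stops stopped down (darker).
Shutter speed: 1/30 → 1/40 → 1/50 → 1/60 → 1/80 → 1/100 → 1/125 — 2 stops shorter (darker).
Net so far: 6 stops darker. ISO: 200 → 250 → 320 → 400 → 500 → 640 → 800 → 1000 → 1250 → 1600 → 2000 → 2500 → 3200 → 4000 → 5000 → 6400 → 8000 → 10000 → 12800.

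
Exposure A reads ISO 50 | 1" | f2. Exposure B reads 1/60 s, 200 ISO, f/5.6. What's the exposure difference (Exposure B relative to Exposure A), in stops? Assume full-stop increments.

7 stops darker

Aperture: f/2 → f/2.8 → f/4 → f/5.6 — 3 stops narrower (darker).
Shutter speed: 1 → 1/2 → 1/4 → 1/8 → 1/15 → 1/30 → 1/60 — 6 stops faster (darker).
ISO: 50 → 100 → 200 — 2 stops raised (brighter).
Net: −3 −6 +2 = −7 stops.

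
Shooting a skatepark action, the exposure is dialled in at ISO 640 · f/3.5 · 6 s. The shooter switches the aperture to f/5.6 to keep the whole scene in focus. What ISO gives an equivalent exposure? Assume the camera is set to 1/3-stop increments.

Aperture: f/3.5 → f/4 → f/4.5 → f/5 → f/5.6 — 1 1/3 stops narrower (darker).
Need 1 1/3 stops brighter from the ISO: 640 → 800 → 1000 → 1250 → 1600.

ISO 1600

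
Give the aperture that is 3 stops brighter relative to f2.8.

f/1.0

Aperture: f/2.8 → f/2 → f/1.4 → f/1.0 — 3 stops opened up (brighter).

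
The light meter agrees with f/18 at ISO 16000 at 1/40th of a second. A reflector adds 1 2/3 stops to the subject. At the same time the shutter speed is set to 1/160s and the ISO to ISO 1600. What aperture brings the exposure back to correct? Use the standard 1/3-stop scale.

f/5

Scene light: 1 2/3 stops brighter.
Shutter speed: 1/40 → 1/50 → 1/60 → 1/80 → 1/100 → 1/125 → 1/160 — 2 stops faster (darker).
ISO: 16000 → 12800 → 10000 → 8000 → 6400 → 5000 → 4000 → 3200 → 2500 → 2000 → 1600 — 3 1/3 stops lower (darker).
Net so far: 3 2/3 stops darker. Aperture: f/18 → f/16 → f/14 → f/13 → f/11 → f/10 → f/9 → f/8 → f/7.1 → f/6.3 → f/5.6 → f/5.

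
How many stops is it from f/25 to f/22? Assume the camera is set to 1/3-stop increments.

1/3 stop

f/25 → f/22 — count the steps: 1 third-stops = 1/3 stop.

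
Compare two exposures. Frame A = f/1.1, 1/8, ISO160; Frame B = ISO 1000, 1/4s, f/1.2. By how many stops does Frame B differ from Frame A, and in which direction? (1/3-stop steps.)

Aperture: f/1.1 → f/1.2 — 1/3 stop narrower (darker).
Shutter speed: 1/8 → 1/6 → 1/5 → 1/4 — 1 stop slower (brighter).
ISO: 160 → 200 → 250 → 320 → 400 → 500 → 640 → 800 → 1000 — 2 2/3 stops raised (brighter).
Net: −1/3 +1 +2 2/3 = +3 1/3 stops.

3 1/3 stops brighter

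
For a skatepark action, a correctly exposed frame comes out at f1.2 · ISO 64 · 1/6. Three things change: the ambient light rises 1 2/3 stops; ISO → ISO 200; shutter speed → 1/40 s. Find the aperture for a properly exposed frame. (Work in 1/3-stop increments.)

Scene light: 1 2/3 stops brighter.
ISO: 64 → 80 → 100 → 125 → 160 → 200 — 1 2/3 stops raised (brighter).
Shutter speed: 1/6 → 1/8 → 1/10 → 1/13 → 1/15 → 1/20 → 1/25 → 1/30 → 1/40 — 2 2/3 stops faster (darker).
Net so far: 2/3 stop brighter. Aperture: f/1.2 → f/1.4 → f/1.6.

f/1.6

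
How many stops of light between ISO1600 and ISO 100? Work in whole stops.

4 stops

1600 → 800 → 400 → 200 → 100 — count the steps: 4 stops.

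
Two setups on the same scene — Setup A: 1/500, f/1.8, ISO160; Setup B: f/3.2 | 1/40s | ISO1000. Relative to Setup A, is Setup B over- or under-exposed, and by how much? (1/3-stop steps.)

4 2/3 stops brighter

Aperture: f/1.8 → f/2 → f/2.2 → f/2.5 → f/2.8 → f/3.2 — 1 2/3 stops narrower (darker).
Shutter speed: 1/500 → 1/400 → 1/320 → 1/250 → 1/200 → 1/160 → 1/125 → 1/100 → 1/80 → 1/60 → 1/50 → 1/40 — 3 2/3 stops longer (brighter).
ISO: 160 → 200 → 250 → 320 → 400 → 500 → 640 → 800 → 1000 — 2 2/3 stops higher (brighter).
Net: −1 2/3 +3 2/3 +2 2/3 = +4 2/3 stops.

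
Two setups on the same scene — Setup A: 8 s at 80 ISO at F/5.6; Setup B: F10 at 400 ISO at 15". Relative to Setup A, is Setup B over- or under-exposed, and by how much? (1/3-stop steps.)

1 2/3 stops brighter

Aperture: f/5.6 → f/6.3 → f/7.1 → f/8 → f/9 → f/10 — 1 2/3 stops smaller aperture (darker).
Shutter speed: 8 → 10 → 13 → 15 — 1 stop slower (brighter).
ISO: 80 → 100 → 125 → 160 → 200 → 250 → 320 → 400 — 2 1/3 stops raised (brighter).
Net: −1 2/3 +1 +2 1/3 = +1 2/3 stops.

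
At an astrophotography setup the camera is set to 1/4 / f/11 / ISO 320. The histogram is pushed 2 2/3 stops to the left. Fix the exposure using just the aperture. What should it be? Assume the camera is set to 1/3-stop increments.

f/4.5

Underexposed by 2 2/3 stops → need 2 2/3 stops brighter.
Aperture: f/11 → f/10 → f/9 → f/8 → f/7.1 → f/6.3 → f/5.6 → f/5 → f/4.5.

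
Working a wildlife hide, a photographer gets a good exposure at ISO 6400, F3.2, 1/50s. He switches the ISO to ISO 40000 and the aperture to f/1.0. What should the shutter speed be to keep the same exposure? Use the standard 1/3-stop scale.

ISO: 6400 → 8000 → 10000 → 12800 → 16000 → 20000 → 25600 → 32000 → 40000 — 2 2/3 stops raised (brighter).
Aperture: f/3.2 → f/2.8 → f/2.5 → f/2.2 → f/2 → f/1.8 → f/1.6 → f/1.4 → f/1.2 → f/1.1 → f/1.0 — 3 1/3 stops larger aperture (brighter).
Net change so far: 6 stops brighter. Offset with the shutter speed: 1/50 → 1/60 → 1/80 → 1/100 → 1/125 → 1/160 → 1/200 → 1/250 → 1/320 → 1/400 → 1/500 → 1/640 → 1/800 → 1/1000 → 1/1250 → 1/1600 → 1/2000 → 1/2500 → 1/3200.

1/3200s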